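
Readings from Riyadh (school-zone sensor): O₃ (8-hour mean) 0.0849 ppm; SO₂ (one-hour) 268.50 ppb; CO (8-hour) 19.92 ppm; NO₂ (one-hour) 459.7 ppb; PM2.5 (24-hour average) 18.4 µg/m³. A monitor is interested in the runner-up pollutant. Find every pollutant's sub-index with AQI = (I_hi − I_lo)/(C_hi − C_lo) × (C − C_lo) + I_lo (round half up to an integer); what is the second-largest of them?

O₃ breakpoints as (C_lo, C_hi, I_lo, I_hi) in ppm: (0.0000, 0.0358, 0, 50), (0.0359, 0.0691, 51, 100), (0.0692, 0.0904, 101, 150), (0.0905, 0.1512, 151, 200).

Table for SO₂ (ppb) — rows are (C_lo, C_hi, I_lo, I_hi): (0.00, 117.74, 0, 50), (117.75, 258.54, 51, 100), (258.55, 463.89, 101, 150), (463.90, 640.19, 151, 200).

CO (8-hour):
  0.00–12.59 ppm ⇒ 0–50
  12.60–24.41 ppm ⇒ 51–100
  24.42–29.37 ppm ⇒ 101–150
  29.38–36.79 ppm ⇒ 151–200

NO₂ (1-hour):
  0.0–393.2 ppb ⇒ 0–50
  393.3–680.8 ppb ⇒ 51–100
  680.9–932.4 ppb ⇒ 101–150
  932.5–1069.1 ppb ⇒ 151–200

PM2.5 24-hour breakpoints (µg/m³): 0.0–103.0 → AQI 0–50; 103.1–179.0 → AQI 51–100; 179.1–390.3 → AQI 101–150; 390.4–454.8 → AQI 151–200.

O₃: 0.0849 lies in 0.0692–0.0904, so I_lo=101, I_hi=150, C_lo=0.0692, C_hi=0.0904.
(150−101)/(0.0904−0.0692) × (0.0849−0.0692) + 101 = 49/0.0212 × 0.0157 + 101 ≈ 137.29 → 137.
SO₂: 268.50 ∈ [258.55, 463.89] ↔ index [101, 150].
101 + (268.50−258.55)·(150−101)/(463.89−258.55) = 101 + 9.95·49/205.34 ≈ 103.37, so AQI = 103.
CO: row 12.60–24.41 (AQI 51–100). (100−51)·(19.92−12.60)/(24.41−12.60) + 51 = 49·7.32/11.81 + 51 ≈ 81.37 → 81.
NO₂: 459.7 ∈ [393.3, 680.8] ↔ index [51, 100].
51 + (459.7−393.3)·(100−51)/(680.8−393.3) = 51 + 66.4·49/287.5 ≈ 62.32, so AQI = 62.
PM2.5: 18.4 ∈ [0.0, 103.0] ↔ index [0, 50].
0 + (18.4−0.0)·(50−0)/(103.0−0.0) = 0 + 18.4·50/103.0 ≈ 8.93, so AQI = 9.
Sub-indices: O₃→137, SO₂→103, CO→81, NO₂→62, PM2.5→9. Ranked high→low: 137, 103, 81, 62, 9. Second-highest sub-index = 103.

103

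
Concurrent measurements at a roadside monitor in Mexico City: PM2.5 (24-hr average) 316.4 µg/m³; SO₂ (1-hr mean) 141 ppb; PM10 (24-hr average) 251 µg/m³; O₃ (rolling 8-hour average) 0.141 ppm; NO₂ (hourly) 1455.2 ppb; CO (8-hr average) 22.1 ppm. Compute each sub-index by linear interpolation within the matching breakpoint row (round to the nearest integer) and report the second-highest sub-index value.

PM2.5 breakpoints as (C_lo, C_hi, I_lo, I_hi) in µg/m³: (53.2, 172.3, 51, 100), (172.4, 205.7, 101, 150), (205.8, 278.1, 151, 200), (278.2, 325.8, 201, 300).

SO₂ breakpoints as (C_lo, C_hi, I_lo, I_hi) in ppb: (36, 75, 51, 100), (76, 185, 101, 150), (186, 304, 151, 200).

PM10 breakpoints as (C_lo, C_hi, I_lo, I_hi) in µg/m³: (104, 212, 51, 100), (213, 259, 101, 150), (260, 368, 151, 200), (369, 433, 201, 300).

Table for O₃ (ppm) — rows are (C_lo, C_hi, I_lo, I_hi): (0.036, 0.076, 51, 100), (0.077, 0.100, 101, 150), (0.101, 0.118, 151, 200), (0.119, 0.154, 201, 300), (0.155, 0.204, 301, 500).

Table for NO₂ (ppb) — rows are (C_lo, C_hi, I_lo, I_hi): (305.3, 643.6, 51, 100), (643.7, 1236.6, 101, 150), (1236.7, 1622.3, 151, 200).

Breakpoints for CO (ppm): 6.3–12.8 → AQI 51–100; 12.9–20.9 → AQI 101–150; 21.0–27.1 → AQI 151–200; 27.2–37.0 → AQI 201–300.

PM2.5: 316.4 lies in 278.2–325.8, so I_lo=201, I_hi=300, C_lo=278.2, C_hi=325.8.
(300−201)/(325.8−278.2) × (316.4−278.2) + 201 = 99/47.6 × 38.2 + 201 ≈ 280.45 → 280.
SO₂: row 76–185 (AQI 101–150). (150−101)·(141−76)/(185−76) + 101 = 49·65/109 + 101 ≈ 130.22 → 130.
PM10 251: bracket 213–259 → index 101–150; slope 49/46, offset 38.
AQI = 101 + 49/46·38 ≈ 141.48 ⇒ 141.
O₃: 0.141 ∈ [0.119, 0.154] ↔ index [201, 300].
201 + (0.141−0.119)·(300−201)/(0.154−0.119) = 201 + 0.022·99/0.035 ≈ 263.23, so AQI = 263.
NO₂: 1455.2 ∈ [1236.7, 1622.3] ↔ index [151, 200].
151 + (1455.2−1236.7)·(200−151)/(1622.3−1236.7) = 151 + 218.5·49/385.6 ≈ 178.77, so AQI = 179.
CO: 22.1 lies in 21.0–27.1, so I_lo=151, I_hi=200, C_lo=21.0, C_hi=27.1.
(200−151)/(27.1−21.0) × (22.1−21.0) + 151 = 49/6.1 × 1.1 + 151 ≈ 159.84 → 160.
Sub-indices: PM2.5→280, SO₂→130, PM10→141, O₃→263, NO₂→179, CO→160. Ranked high→low: 280, 263, 179, 160, 141, 130. Second-highest sub-index = 263.

263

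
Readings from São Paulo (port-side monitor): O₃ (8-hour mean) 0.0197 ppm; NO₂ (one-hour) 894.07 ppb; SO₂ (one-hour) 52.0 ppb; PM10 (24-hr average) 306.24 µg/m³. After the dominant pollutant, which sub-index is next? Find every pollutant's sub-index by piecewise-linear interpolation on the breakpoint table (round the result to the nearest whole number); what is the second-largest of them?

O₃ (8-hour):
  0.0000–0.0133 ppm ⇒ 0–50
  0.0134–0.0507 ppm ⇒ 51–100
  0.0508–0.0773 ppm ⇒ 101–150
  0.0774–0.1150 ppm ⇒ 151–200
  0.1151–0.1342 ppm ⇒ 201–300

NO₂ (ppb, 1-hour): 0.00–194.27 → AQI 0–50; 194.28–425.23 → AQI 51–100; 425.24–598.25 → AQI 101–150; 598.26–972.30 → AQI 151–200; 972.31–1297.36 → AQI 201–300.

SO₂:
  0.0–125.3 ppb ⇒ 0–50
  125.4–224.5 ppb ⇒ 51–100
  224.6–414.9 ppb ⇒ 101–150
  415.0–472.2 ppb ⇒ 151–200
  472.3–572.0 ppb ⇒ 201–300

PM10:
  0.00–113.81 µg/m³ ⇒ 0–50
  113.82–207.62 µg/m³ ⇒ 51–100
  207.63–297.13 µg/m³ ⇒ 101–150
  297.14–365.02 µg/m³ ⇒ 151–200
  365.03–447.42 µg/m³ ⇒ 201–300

O₃: 0.0197 lies in 0.0134–0.0507, so I_lo=51, I_hi=100, C_lo=0.0134, C_hi=0.0507.
(100−51)/(0.0507−0.0134) × (0.0197−0.0134) + 51 = 49/0.0373 × 0.0063 + 51 ≈ 59.28 → 59.
NO₂: 894.07 lies in 598.26–972.30, so I_lo=151, I_hi=200, C_lo=598.26, C_hi=972.30.
(200−151)/(972.30−598.26) × (894.07−598.26) + 151 = 49/374.04 × 295.81 + 151 ≈ 189.75 → 190.
SO₂: 52.0 ∈ [0.0, 125.3] ↔ index [0, 50].
0 + (52.0−0.0)·(50−0)/(125.3−0.0) = 0 + 52.0·50/125.3 ≈ 20.75, so AQI = 21.
PM10: row 297.14–365.02 (AQI 151–200). (200−151)·(306.24−297.14)/(365.02−297.14) + 151 = 49·9.10/67.88 + 151 ≈ 157.57 → 158.
Sub-indices: O₃→59, NO₂→190, SO₂→21, PM10→158. Ranked high→low: 190, 158, 59, 21. Second-highest sub-index = 158.

158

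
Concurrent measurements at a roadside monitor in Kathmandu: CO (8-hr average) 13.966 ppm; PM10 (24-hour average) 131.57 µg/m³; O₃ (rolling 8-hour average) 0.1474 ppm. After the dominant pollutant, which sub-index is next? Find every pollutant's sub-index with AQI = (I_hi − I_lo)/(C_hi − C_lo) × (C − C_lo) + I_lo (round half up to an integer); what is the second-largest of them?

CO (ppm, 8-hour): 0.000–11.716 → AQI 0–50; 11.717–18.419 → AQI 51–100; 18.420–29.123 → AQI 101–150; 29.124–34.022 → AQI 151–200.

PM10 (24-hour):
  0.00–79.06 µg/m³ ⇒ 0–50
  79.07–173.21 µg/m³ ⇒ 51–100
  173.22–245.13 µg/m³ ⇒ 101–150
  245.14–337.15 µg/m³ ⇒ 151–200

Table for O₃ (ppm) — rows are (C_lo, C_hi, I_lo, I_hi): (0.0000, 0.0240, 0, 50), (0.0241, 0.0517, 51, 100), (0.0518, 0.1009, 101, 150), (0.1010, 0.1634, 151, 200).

CO: 13.966 lies in 11.717–18.419, so I_lo=51, I_hi=100, C_lo=11.717, C_hi=18.419.
(100−51)/(18.419−11.717) × (13.966−11.717) + 51 = 49/6.702 × 2.249 + 51 ≈ 67.44 → 67.
PM10: 131.57 lies in 79.07–173.21, so I_lo=51, I_hi=100, C_lo=79.07, C_hi=173.21.
(100−51)/(173.21−79.07) × (131.57−79.07) + 51 = 49/94.14 × 52.50 + 51 ≈ 78.33 → 78.
O₃: row 0.1010–0.1634 (AQI 151–200). (200−151)·(0.1474−0.1010)/(0.1634−0.1010) + 151 = 49·0.0464/0.0624 + 151 ≈ 187.44 → 187.
Sub-indices: CO→67, PM10→78, O₃→187. Ranked high→low: 187, 78, 67. Second-highest sub-index = 78.

78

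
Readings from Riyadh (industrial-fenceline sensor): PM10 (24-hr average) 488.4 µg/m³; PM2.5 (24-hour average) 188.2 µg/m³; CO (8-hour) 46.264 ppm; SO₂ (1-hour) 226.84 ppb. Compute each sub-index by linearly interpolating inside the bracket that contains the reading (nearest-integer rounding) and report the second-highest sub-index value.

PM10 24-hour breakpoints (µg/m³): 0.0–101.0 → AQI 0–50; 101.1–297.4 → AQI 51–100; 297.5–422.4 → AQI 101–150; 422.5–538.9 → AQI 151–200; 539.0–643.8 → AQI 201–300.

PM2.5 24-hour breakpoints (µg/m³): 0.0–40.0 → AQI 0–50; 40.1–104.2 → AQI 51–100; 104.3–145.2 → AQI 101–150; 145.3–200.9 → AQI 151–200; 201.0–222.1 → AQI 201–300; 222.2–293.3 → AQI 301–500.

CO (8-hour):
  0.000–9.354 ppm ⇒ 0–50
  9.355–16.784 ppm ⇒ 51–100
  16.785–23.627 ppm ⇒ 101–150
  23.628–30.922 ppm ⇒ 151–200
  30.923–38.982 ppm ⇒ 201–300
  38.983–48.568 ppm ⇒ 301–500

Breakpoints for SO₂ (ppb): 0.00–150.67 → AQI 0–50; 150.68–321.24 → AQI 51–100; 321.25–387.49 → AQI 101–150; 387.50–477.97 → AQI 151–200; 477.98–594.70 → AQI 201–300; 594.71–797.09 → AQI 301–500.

PM10: row 422.5–538.9 (AQI 151–200). (200−151)·(488.4−422.5)/(538.9−422.5) + 151 = 49·65.9/116.4 + 151 ≈ 178.74 → 179.
PM2.5: row 145.3–200.9 (AQI 151–200). (200−151)·(188.2−145.3)/(200.9−145.3) + 151 = 49·42.9/55.6 + 151 ≈ 188.81 → 189.
CO: 46.264 lies in 38.983–48.568, so I_lo=301, I_hi=500, C_lo=38.983, C_hi=48.568.
(500−301)/(48.568−38.983) × (46.264−38.983) + 301 = 199/9.585 × 7.281 + 301 ≈ 452.17 → 452.
SO₂: 226.84 lies in 150.68–321.24, so I_lo=51, I_hi=100, C_lo=150.68, C_hi=321.24.
(100−51)/(321.24−150.68) × (226.84−150.68) + 51 = 49/170.56 × 76.16 + 51 ≈ 72.88 → 73.
Sub-indices: PM10→179, PM2.5→189, CO→452, SO₂→73. Ranked high→low: 452, 189, 179, 73. Second-highest sub-index = 189.

189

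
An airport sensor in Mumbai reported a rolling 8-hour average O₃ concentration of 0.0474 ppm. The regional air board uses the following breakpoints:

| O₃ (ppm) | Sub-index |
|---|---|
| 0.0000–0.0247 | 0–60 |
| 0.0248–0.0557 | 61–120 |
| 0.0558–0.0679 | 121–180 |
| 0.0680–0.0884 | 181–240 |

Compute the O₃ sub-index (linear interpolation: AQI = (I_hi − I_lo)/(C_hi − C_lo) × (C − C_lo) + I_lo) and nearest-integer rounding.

104

O₃ 0.0474: bracket 0.0248–0.0557 → index 61–120; slope 59/0.0309, offset 0.0226.
AQI = 61 + 59/0.0309·0.0226 ≈ 104.15 ⇒ 104.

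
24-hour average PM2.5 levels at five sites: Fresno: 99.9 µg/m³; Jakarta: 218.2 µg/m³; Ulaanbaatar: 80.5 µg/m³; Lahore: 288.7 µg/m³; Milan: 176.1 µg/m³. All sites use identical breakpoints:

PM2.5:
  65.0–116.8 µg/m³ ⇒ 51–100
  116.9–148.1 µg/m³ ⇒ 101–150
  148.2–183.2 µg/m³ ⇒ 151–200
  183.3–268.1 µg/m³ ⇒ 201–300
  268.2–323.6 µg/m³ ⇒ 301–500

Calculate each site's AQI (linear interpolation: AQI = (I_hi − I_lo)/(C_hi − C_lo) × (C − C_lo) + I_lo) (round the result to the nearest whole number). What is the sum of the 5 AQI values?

957

Fresno 99.9: bracket 65.0–116.8 → index 51–100; slope 49/51.8, offset 34.9.
AQI = 51 + 49/51.8·34.9 ≈ 84.01 ⇒ 84.
Jakarta: row 183.3–268.1 (AQI 201–300). (300−201)·(218.2−183.3)/(268.1−183.3) + 201 = 99·34.9/84.8 + 201 ≈ 241.74 → 242.
Ulaanbaatar: row 65.0–116.8 (AQI 51–100). (100−51)·(80.5−65.0)/(116.8−65.0) + 51 = 49·15.5/51.8 + 51 ≈ 65.66 → 66.
Lahore: row 268.2–323.6 (AQI 301–500). (500−301)·(288.7−268.2)/(323.6−268.2) + 301 = 199·20.5/55.4 + 301 ≈ 374.64 → 375.
Milan: 176.1 lies in 148.2–183.2, so I_lo=151, I_hi=200, C_lo=148.2, C_hi=183.2.
(200−151)/(183.2−148.2) × (176.1−148.2) + 151 = 49/35.0 × 27.9 + 151 ≈ 190.06 → 190.
AQIs: Fresno=84, Jakarta=242, Ulaanbaatar=66, Lahore=375, Milan=190. Sum = 84 + 242 + 66 + 375 + 190 = 957.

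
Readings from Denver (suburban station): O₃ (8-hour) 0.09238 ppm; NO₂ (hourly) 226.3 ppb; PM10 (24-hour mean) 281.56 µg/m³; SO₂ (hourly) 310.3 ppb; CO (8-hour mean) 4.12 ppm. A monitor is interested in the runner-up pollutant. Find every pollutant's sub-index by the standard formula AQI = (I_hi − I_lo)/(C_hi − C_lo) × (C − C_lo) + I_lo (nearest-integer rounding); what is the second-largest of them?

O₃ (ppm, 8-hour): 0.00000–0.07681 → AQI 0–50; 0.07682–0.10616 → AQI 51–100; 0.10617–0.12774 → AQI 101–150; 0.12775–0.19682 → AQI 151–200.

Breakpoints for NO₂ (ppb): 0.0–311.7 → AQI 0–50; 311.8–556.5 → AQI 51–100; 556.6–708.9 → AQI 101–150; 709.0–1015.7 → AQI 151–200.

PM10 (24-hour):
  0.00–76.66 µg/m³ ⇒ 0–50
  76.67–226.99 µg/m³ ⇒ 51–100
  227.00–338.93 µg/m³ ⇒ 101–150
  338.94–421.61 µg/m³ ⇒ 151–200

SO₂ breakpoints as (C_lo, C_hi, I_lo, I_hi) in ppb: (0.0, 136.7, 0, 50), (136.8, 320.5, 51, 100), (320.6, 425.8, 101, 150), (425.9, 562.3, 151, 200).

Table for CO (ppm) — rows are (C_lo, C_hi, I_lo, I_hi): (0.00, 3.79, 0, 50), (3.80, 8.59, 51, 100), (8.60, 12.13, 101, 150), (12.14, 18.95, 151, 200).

97

O₃: row 0.07682–0.10616 (AQI 51–100). (100−51)·(0.09238−0.07682)/(0.10616−0.07682) + 51 = 49·0.01556/0.02934 + 51 ≈ 76.99 → 77.
NO₂ 226.3: bracket 0.0–311.7 → index 0–50; slope 50/311.7, offset 226.3.
AQI = 0 + 50/311.7·226.3 ≈ 36.30 ⇒ 36.
PM10: 281.56 ∈ [227.00, 338.93] ↔ index [101, 150].
101 + (281.56−227.00)·(150−101)/(338.93−227.00) = 101 + 54.56·49/111.93 ≈ 124.88, so AQI = 125.
SO₂: 310.3 lies in 136.8–320.5, so I_lo=51, I_hi=100, C_lo=136.8, C_hi=320.5.
(100−51)/(320.5−136.8) × (310.3−136.8) + 51 = 49/183.7 × 173.5 + 51 ≈ 97.28 → 97.
CO 4.12: bracket 3.80–8.59 → index 51–100; slope 49/4.79, offset 0.32.
AQI = 51 + 49/4.79·0.32 ≈ 54.27 ⇒ 54.
Sub-indices: O₃→77, NO₂→36, PM10→125, SO₂→97, CO→54. Ranked high→low: 125, 97, 77, 54, 36. Second-highest sub-index = 97.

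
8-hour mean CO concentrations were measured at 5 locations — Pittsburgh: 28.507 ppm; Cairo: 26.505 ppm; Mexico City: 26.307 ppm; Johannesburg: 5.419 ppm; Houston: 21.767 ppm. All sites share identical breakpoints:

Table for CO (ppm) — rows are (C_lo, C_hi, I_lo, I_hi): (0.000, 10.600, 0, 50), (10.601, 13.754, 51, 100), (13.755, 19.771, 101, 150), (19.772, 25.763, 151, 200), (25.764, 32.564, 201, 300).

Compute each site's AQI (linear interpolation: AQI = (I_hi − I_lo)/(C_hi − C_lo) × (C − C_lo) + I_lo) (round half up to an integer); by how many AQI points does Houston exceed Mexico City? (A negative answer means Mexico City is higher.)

Pittsburgh: 28.507 lies in 25.764–32.564, so I_lo=201, I_hi=300, C_lo=25.764, C_hi=32.564.
(300−201)/(32.564−25.764) × (28.507−25.764) + 201 = 99/6.800 × 2.743 + 201 ≈ 240.93 → 241.
Cairo: 26.505 ∈ [25.764, 32.564] ↔ index [201, 300].
201 + (26.505−25.764)·(300−201)/(32.564−25.764) = 201 + 0.741·99/6.800 ≈ 211.79, so AQI = 212.
Mexico City: 26.307 ∈ [25.764, 32.564] ↔ index [201, 300].
201 + (26.307−25.764)·(300−201)/(32.564−25.764) = 201 + 0.543·99/6.800 ≈ 208.91, so AQI = 209.
Johannesburg: 5.419 lies in 0.000–10.600, so I_lo=0, I_hi=50, C_lo=0.000, C_hi=10.600.
(50−0)/(10.600−0.000) × (5.419−0.000) + 0 = 50/10.600 × 5.419 + 0 ≈ 25.56 → 26.
Houston: row 19.772–25.763 (AQI 151–200). (200−151)·(21.767−19.772)/(25.763−19.772) + 151 = 49·1.995/5.991 + 151 ≈ 167.32 → 167.
AQIs: Pittsburgh=241, Cairo=212, Mexico City=209, Johannesburg=26, Houston=167. Houston (167) − Mexico City (209) = -42.

-42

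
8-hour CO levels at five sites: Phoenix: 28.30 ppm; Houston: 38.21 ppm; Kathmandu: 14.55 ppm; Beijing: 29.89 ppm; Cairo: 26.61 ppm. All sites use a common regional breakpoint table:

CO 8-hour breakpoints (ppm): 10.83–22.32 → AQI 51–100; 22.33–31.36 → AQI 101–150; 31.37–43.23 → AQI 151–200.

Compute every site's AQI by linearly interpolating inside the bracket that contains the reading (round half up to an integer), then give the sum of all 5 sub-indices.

Phoenix: 28.30 lies in 22.33–31.36, so I_lo=101, I_hi=150, C_lo=22.33, C_hi=31.36.
(150−101)/(31.36−22.33) × (28.30−22.33) + 101 = 49/9.03 × 5.97 + 101 ≈ 133.40 → 133.
Houston: row 31.37–43.23 (AQI 151–200). (200−151)·(38.21−31.37)/(43.23−31.37) + 151 = 49·6.84/11.86 + 151 ≈ 179.26 → 179.
Kathmandu: 14.55 lies in 10.83–22.32, so I_lo=51, I_hi=100, C_lo=10.83, C_hi=22.32.
(100−51)/(22.32−10.83) × (14.55−10.83) + 51 = 49/11.49 × 3.72 + 51 ≈ 66.86 → 67.
Beijing 29.89: bracket 22.33–31.36 → index 101–150; slope 49/9.03, offset 7.56.
AQI = 101 + 49/9.03·7.56 ≈ 142.02 ⇒ 142.
Cairo: 26.61 lies in 22.33–31.36, so I_lo=101, I_hi=150, C_lo=22.33, C_hi=31.36.
(150−101)/(31.36−22.33) × (26.61−22.33) + 101 = 49/9.03 × 4.28 + 101 ≈ 124.22 → 124.
AQIs: Phoenix=133, Houston=179, Kathmandu=67, Beijing=142, Cairo=124. Sum = 133 + 179 + 67 + 142 + 124 = 645.

645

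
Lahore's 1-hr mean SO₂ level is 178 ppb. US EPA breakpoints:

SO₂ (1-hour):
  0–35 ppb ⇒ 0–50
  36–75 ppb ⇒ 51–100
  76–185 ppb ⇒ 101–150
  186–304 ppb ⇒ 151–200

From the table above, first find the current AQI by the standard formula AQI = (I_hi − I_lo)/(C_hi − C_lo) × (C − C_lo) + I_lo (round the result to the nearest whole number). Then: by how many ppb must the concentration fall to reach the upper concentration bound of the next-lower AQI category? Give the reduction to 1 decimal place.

SO₂: 178 ∈ [76, 185] ↔ index [101, 150].
101 + (178−76)·(150−101)/(185−76) = 101 + 102·49/109 ≈ 146.85, so AQI = 147.
Current AQI 147 is in the Unhealthy for Sensitive Groups range (101–150). The next-lower category tops out at AQI 100, whose upper concentration bound is 75 ppb.
Reduction needed = 178 − 75 = 103.0 ppb.

103.0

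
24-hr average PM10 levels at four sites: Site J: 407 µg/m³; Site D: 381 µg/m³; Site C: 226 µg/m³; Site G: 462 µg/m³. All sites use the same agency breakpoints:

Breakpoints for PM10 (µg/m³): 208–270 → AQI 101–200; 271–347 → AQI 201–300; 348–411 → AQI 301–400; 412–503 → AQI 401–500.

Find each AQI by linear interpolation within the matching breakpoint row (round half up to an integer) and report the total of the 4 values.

1332

Site J: 407 lies in 348–411, so I_lo=301, I_hi=400, C_lo=348, C_hi=411.
(400−301)/(411−348) × (407−348) + 301 = 99/63 × 59 + 301 ≈ 393.71 → 394.
Site D 381: bracket 348–411 → index 301–400; slope 99/63, offset 33.
AQI = 301 + 99/63·33 ≈ 352.86 ⇒ 353.
Site C: row 208–270 (AQI 101–200). (200−101)·(226−208)/(270−208) + 101 = 99·18/62 + 101 ≈ 129.74 → 130.
Site G: row 412–503 (AQI 401–500). (500−401)·(462−412)/(503−412) + 401 = 99·50/91 + 401 ≈ 455.40 → 455.
AQIs: Site J=394, Site D=353, Site C=130, Site G=455. Sum = 394 + 353 + 130 + 455 = 1332.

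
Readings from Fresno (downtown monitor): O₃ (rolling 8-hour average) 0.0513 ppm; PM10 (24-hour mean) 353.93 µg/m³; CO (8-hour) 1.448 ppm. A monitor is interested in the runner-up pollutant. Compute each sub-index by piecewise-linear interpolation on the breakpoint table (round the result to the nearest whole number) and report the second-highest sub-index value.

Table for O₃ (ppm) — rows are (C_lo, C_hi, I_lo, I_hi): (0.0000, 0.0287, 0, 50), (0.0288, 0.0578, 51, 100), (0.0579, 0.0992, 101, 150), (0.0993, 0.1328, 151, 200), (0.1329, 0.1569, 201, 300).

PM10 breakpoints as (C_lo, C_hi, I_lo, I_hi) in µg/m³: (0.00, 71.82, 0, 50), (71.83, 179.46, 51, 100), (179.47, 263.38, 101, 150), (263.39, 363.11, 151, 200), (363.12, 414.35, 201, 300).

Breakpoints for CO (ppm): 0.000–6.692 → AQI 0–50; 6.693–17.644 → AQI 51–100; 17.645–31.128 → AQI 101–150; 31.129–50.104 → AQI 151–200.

89

O₃: 0.0513 lies in 0.0288–0.0578, so I_lo=51, I_hi=100, C_lo=0.0288, C_hi=0.0578.
(100−51)/(0.0578−0.0288) × (0.0513−0.0288) + 51 = 49/0.0290 × 0.0225 + 51 ≈ 89.02 → 89.
PM10: 353.93 ∈ [263.39, 363.11] ↔ index [151, 200].
151 + (353.93−263.39)·(200−151)/(363.11−263.39) = 151 + 90.54·49/99.72 ≈ 195.49, so AQI = 195.
CO: 1.448 lies in 0.000–6.692, so I_lo=0, I_hi=50, C_lo=0.000, C_hi=6.692.
(50−0)/(6.692−0.000) × (1.448−0.000) + 0 = 50/6.692 × 1.448 + 0 ≈ 10.82 → 11.
Sub-indices: O₃→89, PM10→195, CO→11. Ranked high→low: 195, 89, 11. Second-highest sub-index = 89.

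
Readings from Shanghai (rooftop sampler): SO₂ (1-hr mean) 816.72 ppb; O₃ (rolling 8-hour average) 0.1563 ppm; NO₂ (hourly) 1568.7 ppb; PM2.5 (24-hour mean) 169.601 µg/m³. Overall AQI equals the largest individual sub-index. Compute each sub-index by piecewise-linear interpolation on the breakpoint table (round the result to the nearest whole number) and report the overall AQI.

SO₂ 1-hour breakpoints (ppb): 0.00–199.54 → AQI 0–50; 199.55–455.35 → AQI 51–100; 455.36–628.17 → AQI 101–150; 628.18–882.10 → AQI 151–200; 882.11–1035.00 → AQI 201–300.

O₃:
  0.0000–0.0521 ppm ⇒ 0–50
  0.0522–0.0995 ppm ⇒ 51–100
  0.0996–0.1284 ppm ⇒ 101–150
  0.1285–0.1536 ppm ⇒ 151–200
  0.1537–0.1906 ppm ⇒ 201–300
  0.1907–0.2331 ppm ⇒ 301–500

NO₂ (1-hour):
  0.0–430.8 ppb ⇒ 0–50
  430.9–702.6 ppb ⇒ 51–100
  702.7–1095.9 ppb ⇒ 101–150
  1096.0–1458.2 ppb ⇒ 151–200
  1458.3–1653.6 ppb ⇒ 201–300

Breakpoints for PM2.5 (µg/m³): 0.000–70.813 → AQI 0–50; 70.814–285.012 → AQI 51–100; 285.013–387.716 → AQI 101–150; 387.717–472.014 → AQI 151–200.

257

SO₂: 816.72 ∈ [628.18, 882.10] ↔ index [151, 200].
151 + (816.72−628.18)·(200−151)/(882.10−628.18) = 151 + 188.54·49/253.92 ≈ 187.38, so AQI = 187.
O₃: 0.1563 ∈ [0.1537, 0.1906] ↔ index [201, 300].
201 + (0.1563−0.1537)·(300−201)/(0.1906−0.1537) = 201 + 0.0026·99/0.0369 ≈ 207.98, so AQI = 208.
NO₂: row 1458.3–1653.6 (AQI 201–300). (300−201)·(1568.7−1458.3)/(1653.6−1458.3) + 201 = 99·110.4/195.3 + 201 ≈ 256.96 → 257.
PM2.5 169.601: bracket 70.814–285.012 → index 51–100; slope 49/214.198, offset 98.787.
AQI = 51 + 49/214.198·98.787 ≈ 73.60 ⇒ 74.
Sub-indices: SO₂→187, O₃→208, NO₂→257, PM2.5→74. Overall AQI = max = 257; dominant pollutant is NO₂.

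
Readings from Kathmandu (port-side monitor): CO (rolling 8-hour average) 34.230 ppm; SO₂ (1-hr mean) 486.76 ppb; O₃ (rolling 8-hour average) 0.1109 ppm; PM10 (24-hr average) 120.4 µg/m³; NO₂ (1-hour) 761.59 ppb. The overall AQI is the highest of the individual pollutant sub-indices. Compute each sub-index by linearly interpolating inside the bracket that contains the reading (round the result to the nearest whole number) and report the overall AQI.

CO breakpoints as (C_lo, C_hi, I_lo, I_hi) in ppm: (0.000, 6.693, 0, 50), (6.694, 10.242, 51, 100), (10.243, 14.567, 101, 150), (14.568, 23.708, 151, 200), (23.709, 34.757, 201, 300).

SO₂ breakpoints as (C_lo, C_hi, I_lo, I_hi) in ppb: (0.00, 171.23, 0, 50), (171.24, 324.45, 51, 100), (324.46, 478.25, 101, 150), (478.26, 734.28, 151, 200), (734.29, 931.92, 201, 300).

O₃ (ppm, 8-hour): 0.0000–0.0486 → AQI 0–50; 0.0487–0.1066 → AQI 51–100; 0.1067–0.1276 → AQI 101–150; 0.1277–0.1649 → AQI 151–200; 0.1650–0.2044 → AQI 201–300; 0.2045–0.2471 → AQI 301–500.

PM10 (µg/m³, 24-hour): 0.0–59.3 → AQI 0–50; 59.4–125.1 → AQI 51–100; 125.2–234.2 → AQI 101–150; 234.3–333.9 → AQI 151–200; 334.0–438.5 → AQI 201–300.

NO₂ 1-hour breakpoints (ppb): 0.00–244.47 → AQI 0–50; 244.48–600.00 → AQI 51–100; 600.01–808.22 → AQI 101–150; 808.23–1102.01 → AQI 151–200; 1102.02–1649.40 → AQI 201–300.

CO: 34.230 lies in 23.709–34.757, so I_lo=201, I_hi=300, C_lo=23.709, C_hi=34.757.
(300−201)/(34.757−23.709) × (34.230−23.709) + 201 = 99/11.048 × 10.521 + 201 ≈ 295.28 → 295.
SO₂: row 478.26–734.28 (AQI 151–200). (200−151)·(486.76−478.26)/(734.28−478.26) + 151 = 49·8.50/256.02 + 151 ≈ 152.63 → 153.
O₃: 0.1109 lies in 0.1067–0.1276, so I_lo=101, I_hi=150, C_lo=0.1067, C_hi=0.1276.
(150−101)/(0.1276−0.1067) × (0.1109−0.1067) + 101 = 49/0.0209 × 0.0042 + 101 ≈ 110.85 → 111.
PM10: row 59.4–125.1 (AQI 51–100). (100−51)·(120.4−59.4)/(125.1−59.4) + 51 = 49·61.0/65.7 + 51 ≈ 96.49 → 96.
NO₂ 761.59: bracket 600.01–808.22 → index 101–150; slope 49/208.21, offset 161.58.
AQI = 101 + 49/208.21·161.58 ≈ 139.03 ⇒ 139.
Sub-indices: CO→295, SO₂→153, O₃→111, PM10→96, NO₂→139. Overall AQI = max = 295; dominant pollutant is CO.
AQI 295: Very Unhealthy.

295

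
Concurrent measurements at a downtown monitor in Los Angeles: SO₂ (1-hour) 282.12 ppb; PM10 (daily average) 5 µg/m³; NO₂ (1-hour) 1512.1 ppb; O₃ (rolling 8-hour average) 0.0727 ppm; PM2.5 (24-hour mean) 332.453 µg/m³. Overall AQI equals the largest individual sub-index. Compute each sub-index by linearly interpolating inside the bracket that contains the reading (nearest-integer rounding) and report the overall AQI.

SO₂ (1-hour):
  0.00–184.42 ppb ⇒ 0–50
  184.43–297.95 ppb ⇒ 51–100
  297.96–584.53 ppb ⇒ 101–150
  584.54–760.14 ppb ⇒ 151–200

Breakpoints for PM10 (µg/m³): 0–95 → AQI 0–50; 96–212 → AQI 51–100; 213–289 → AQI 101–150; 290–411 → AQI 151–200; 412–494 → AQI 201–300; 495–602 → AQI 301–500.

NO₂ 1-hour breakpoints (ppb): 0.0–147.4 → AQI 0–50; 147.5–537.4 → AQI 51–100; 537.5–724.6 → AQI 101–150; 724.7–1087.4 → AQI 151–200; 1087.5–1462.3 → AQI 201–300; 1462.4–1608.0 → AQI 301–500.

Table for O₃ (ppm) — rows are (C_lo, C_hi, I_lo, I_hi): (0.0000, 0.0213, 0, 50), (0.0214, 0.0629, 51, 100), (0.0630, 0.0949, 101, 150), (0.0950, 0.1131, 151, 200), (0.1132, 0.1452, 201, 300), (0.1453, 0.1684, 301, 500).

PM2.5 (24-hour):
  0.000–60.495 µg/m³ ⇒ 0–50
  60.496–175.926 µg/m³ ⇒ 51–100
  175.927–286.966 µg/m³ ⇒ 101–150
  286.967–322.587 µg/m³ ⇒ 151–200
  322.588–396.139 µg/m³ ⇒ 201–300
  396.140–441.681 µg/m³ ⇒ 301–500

SO₂: 282.12 lies in 184.43–297.95, so I_lo=51, I_hi=100, C_lo=184.43, C_hi=297.95.
(100−51)/(297.95−184.43) × (282.12−184.43) + 51 = 49/113.52 × 97.69 + 51 ≈ 93.17 → 93.
PM10 5: bracket 0–95 → index 0–50; slope 50/95, offset 5.
AQI = 0 + 50/95·5 ≈ 2.63 ⇒ 3.
NO₂: 1512.1 ∈ [1462.4, 1608.0] ↔ index [301, 500].
301 + (1512.1−1462.4)·(500−301)/(1608.0−1462.4) = 301 + 49.7·199/145.6 ≈ 368.93, so AQI = 369.
O₃ 0.0727: bracket 0.0630–0.0949 → index 101–150; slope 49/0.0319, offset 0.0097.
AQI = 101 + 49/0.0319·0.0097 ≈ 115.90 ⇒ 116.
PM2.5: row 322.588–396.139 (AQI 201–300). (300−201)·(332.453−322.588)/(396.139−322.588) + 201 = 99·9.865/73.551 + 201 ≈ 214.28 → 214.
Sub-indices: SO₂→93, PM10→3, NO₂→369, O₃→116, PM2.5→214. Overall AQI = max = 369; dominant pollutant is NO₂.
AQI 369: Hazardous.

369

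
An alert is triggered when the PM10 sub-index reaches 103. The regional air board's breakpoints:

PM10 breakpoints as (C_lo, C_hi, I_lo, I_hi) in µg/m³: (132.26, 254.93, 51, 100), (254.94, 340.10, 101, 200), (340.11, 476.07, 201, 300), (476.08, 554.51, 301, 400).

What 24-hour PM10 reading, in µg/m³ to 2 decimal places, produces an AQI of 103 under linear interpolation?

256.66

AQI 103 lies in the 101–200 band, which corresponds to 254.94–340.10 µg/m³.
C = 254.94 + (103−101)×(340.10−254.94)/(200−101) = 254.94 + 2×85.16/99 ≈ 256.6604 µg/m³ → 256.66 µg/m³ to 2 dp.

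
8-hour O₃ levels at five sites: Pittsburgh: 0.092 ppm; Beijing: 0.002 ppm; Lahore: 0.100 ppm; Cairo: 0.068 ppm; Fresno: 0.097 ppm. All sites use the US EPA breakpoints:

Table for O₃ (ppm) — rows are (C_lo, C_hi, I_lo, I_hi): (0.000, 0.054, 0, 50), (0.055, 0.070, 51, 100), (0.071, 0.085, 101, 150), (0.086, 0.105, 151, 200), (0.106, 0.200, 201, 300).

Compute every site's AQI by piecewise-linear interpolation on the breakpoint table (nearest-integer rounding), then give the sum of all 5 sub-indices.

627

Pittsburgh: 0.092 ∈ [0.086, 0.105] ↔ index [151, 200].
151 + (0.092−0.086)·(200−151)/(0.105−0.086) = 151 + 0.006·49/0.019 ≈ 166.47, so AQI = 166.
Beijing 0.002: bracket 0.000–0.054 → index 0–50; slope 50/0.054, offset 0.002.
AQI = 0 + 50/0.054·0.002 ≈ 1.85 ⇒ 2.
Lahore: row 0.086–0.105 (AQI 151–200). (200−151)·(0.100−0.086)/(0.105−0.086) + 151 = 49·0.014/0.019 + 151 ≈ 187.11 → 187.
Cairo: 0.068 lies in 0.055–0.070, so I_lo=51, I_hi=100, C_lo=0.055, C_hi=0.070.
(100−51)/(0.070−0.055) × (0.068−0.055) + 51 = 49/0.015 × 0.013 + 51 ≈ 93.47 → 93.
Fresno 0.097: bracket 0.086–0.105 → index 151–200; slope 49/0.019, offset 0.011.
AQI = 151 + 49/0.019·0.011 ≈ 179.37 ⇒ 179.
AQIs: Pittsburgh=166, Beijing=2, Lahore=187, Cairo=93, Fresno=179. Sum = 166 + 2 + 187 + 93 + 179 = 627.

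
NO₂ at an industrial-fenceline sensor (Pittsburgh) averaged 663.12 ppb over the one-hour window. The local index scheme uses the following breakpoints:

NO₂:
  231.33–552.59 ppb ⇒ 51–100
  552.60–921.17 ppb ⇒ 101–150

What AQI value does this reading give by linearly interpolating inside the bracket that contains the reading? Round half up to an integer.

NO₂: row 552.60–921.17 (AQI 101–150). (150−101)·(663.12−552.60)/(921.17−552.60) + 101 = 49·110.52/368.57 + 101 ≈ 115.69 → 116.
AQI 116 falls in the Unhealthy for Sensitive Groups category.

116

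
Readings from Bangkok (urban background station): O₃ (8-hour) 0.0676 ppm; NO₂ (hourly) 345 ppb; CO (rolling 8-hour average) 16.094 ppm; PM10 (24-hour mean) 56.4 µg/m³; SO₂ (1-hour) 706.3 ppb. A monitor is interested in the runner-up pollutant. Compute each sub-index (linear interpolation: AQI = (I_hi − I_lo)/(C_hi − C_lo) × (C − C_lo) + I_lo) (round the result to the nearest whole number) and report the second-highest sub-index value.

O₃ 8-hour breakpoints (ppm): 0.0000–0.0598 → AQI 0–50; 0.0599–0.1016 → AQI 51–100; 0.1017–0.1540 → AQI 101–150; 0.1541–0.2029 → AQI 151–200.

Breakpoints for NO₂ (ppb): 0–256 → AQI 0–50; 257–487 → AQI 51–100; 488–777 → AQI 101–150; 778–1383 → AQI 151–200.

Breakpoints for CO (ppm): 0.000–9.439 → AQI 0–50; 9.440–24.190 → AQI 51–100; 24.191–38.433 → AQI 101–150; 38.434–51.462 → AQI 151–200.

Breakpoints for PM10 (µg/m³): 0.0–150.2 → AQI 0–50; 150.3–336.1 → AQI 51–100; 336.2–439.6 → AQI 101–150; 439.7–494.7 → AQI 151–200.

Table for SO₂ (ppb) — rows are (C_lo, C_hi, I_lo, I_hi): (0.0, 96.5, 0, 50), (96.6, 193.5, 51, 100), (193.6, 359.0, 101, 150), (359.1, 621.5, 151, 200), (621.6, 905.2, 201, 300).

O₃: row 0.0599–0.1016 (AQI 51–100). (100−51)·(0.0676−0.0599)/(0.1016−0.0599) + 51 = 49·0.0077/0.0417 + 51 ≈ 60.05 → 60.
NO₂: 345 lies in 257–487, so I_lo=51, I_hi=100, C_lo=257, C_hi=487.
(100−51)/(487−257) × (345−257) + 51 = 49/230 × 88 + 51 ≈ 69.75 → 70.
CO: 16.094 lies in 9.440–24.190, so I_lo=51, I_hi=100, C_lo=9.440, C_hi=24.190.
(100−51)/(24.190−9.440) × (16.094−9.440) + 51 = 49/14.750 × 6.654 + 51 ≈ 73.10 → 73.
PM10: 56.4 ∈ [0.0, 150.2] ↔ index [0, 50].
0 + (56.4−0.0)·(50−0)/(150.2−0.0) = 0 + 56.4·50/150.2 ≈ 18.77, so AQI = 19.
SO₂: 706.3 lies in 621.6–905.2, so I_lo=201, I_hi=300, C_lo=621.6, C_hi=905.2.
(300−201)/(905.2−621.6) × (706.3−621.6) + 201 = 99/283.6 × 84.7 + 201 ≈ 230.57 → 231.
Sub-indices: O₃→60, NO₂→70, CO→73, PM10→19, SO₂→231. Ranked high→low: 231, 73, 70, 60, 19. Second-highest sub-index = 73.

73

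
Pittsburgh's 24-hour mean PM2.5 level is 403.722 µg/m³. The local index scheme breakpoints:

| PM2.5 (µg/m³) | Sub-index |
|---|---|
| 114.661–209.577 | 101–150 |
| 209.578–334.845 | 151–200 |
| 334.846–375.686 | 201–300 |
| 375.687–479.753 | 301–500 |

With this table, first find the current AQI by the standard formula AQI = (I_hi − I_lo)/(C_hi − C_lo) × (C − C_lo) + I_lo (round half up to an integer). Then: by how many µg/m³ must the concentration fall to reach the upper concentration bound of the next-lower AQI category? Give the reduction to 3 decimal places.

28.036

PM2.5: 403.722 lies in 375.687–479.753, so I_lo=301, I_hi=500, C_lo=375.687, C_hi=479.753.
(500−301)/(479.753−375.687) × (403.722−375.687) + 301 = 199/104.066 × 28.035 + 301 ≈ 354.61 → 355.
Current AQI 355 is in the Hazardous range (301–500). The next-lower category tops out at AQI 300, whose upper concentration bound is 375.686 µg/m³.
Reduction needed = 403.722 − 375.686 = 28.036 µg/m³.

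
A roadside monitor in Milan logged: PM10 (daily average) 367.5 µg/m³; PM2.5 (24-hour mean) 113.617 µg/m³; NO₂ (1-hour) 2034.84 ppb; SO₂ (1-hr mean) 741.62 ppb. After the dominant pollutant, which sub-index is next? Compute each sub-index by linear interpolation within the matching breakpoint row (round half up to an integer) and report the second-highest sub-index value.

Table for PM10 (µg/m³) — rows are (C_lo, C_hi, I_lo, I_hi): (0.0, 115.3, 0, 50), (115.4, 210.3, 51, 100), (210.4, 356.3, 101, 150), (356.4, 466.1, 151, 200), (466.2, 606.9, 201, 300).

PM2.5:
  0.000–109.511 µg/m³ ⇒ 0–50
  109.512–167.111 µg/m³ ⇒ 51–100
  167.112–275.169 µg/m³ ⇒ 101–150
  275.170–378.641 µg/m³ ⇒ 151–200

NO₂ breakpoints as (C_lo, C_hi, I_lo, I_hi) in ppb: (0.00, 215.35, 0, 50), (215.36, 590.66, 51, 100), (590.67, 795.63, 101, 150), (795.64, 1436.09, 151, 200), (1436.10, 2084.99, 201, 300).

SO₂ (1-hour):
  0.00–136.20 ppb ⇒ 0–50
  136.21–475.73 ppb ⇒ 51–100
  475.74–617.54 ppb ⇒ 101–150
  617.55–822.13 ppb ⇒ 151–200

181

PM10: 367.5 lies in 356.4–466.1, so I_lo=151, I_hi=200, C_lo=356.4, C_hi=466.1.
(200−151)/(466.1−356.4) × (367.5−356.4) + 151 = 49/109.7 × 11.1 + 151 ≈ 155.96 → 156.
PM2.5: 113.617 ∈ [109.512, 167.111] ↔ index [51, 100].
51 + (113.617−109.512)·(100−51)/(167.111−109.512) = 51 + 4.105·49/57.599 ≈ 54.49, so AQI = 54.
NO₂: 2034.84 lies in 1436.10–2084.99, so I_lo=201, I_hi=300, C_lo=1436.10, C_hi=2084.99.
(300−201)/(2084.99−1436.10) × (2034.84−1436.10) + 201 = 99/648.89 × 598.74 + 201 ≈ 292.35 → 292.
SO₂: 741.62 ∈ [617.55, 822.13] ↔ index [151, 200].
151 + (741.62−617.55)·(200−151)/(822.13−617.55) = 151 + 124.07·49/204.58 ≈ 180.72, so AQI = 181.
Sub-indices: PM10→156, PM2.5→54, NO₂→292, SO₂→181. Ranked high→low: 292, 181, 156, 54. Second-highest sub-index = 181.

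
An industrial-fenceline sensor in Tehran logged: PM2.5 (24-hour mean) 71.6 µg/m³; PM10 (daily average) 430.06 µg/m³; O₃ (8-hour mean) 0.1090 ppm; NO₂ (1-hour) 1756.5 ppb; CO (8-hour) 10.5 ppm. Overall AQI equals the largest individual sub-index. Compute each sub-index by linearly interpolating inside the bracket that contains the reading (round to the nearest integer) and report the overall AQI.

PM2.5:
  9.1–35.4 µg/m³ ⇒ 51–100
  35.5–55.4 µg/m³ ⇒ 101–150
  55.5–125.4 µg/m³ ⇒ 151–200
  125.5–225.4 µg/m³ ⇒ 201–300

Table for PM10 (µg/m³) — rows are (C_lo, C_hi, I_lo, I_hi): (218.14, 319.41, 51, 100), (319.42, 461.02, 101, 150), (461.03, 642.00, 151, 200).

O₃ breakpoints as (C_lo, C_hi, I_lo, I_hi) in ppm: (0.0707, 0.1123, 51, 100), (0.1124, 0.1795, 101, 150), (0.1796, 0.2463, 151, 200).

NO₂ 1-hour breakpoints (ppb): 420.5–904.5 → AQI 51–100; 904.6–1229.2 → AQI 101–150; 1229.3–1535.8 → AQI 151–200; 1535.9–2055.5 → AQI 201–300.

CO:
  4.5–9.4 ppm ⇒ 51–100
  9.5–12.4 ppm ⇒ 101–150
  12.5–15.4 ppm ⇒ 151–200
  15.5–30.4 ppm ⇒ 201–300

243

PM2.5: 71.6 ∈ [55.5, 125.4] ↔ index [151, 200].
151 + (71.6−55.5)·(200−151)/(125.4−55.5) = 151 + 16.1·49/69.9 ≈ 162.29, so AQI = 162.
PM10: 430.06 lies in 319.42–461.02, so I_lo=101, I_hi=150, C_lo=319.42, C_hi=461.02.
(150−101)/(461.02−319.42) × (430.06−319.42) + 101 = 49/141.60 × 110.64 + 101 ≈ 139.29 → 139.
O₃ 0.1090: bracket 0.0707–0.1123 → index 51–100; slope 49/0.0416, offset 0.0383.
AQI = 51 + 49/0.0416·0.0383 ≈ 96.11 ⇒ 96.
NO₂ 1756.5: bracket 1535.9–2055.5 → index 201–300; slope 99/519.6, offset 220.6.
AQI = 201 + 99/519.6·220.6 ≈ 243.03 ⇒ 243.
CO: 10.5 ∈ [9.5, 12.4] ↔ index [101, 150].
101 + (10.5−9.5)·(150−101)/(12.4−9.5) = 101 + 1.0·49/2.9 ≈ 117.90, so AQI = 118.
Sub-indices: PM2.5→162, PM10→139, O₃→96, NO₂→243, CO→118. Overall AQI = max = 243; dominant pollutant is NO₂.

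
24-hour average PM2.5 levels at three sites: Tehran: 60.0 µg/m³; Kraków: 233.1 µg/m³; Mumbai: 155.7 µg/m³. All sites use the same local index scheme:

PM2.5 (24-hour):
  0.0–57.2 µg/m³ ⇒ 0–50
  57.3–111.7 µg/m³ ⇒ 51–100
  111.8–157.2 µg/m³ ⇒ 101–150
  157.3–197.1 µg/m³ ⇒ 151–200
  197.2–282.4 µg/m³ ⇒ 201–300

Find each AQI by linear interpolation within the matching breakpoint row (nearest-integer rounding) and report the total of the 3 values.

444

Tehran: row 57.3–111.7 (AQI 51–100). (100−51)·(60.0−57.3)/(111.7−57.3) + 51 = 49·2.7/54.4 + 51 ≈ 53.43 → 53.
Kraków 233.1: bracket 197.2–282.4 → index 201–300; slope 99/85.2, offset 35.9.
AQI = 201 + 99/85.2·35.9 ≈ 242.71 ⇒ 243.
Mumbai: row 111.8–157.2 (AQI 101–150). (150−101)·(155.7−111.8)/(157.2−111.8) + 101 = 49·43.9/45.4 + 101 ≈ 148.38 → 148.
AQIs: Tehran=53, Kraków=243, Mumbai=148. Sum = 53 + 243 + 148 = 444.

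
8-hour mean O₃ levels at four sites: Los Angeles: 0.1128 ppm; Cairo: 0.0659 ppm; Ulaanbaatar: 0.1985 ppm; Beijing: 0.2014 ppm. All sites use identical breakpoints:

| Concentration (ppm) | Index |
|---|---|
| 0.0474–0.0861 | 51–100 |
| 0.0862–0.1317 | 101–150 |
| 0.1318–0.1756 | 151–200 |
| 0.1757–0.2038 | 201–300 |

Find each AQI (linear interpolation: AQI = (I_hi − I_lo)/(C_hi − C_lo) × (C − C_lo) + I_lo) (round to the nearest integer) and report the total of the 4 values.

Los Angeles: 0.1128 lies in 0.0862–0.1317, so I_lo=101, I_hi=150, C_lo=0.0862, C_hi=0.1317.
(150−101)/(0.1317−0.0862) × (0.1128−0.0862) + 101 = 49/0.0455 × 0.0266 + 101 ≈ 129.65 → 130.
Cairo: 0.0659 lies in 0.0474–0.0861, so I_lo=51, I_hi=100, C_lo=0.0474, C_hi=0.0861.
(100−51)/(0.0861−0.0474) × (0.0659−0.0474) + 51 = 49/0.0387 × 0.0185 + 51 ≈ 74.42 → 74.
Ulaanbaatar 0.1985: bracket 0.1757–0.2038 → index 201–300; slope 99/0.0281, offset 0.0228.
AQI = 201 + 99/0.0281·0.0228 ≈ 281.33 ⇒ 281.
Beijing: 0.2014 ∈ [0.1757, 0.2038] ↔ index [201, 300].
201 + (0.2014−0.1757)·(300−201)/(0.2038−0.1757) = 201 + 0.0257·99/0.0281 ≈ 291.54, so AQI = 292.
AQIs: Los Angeles=130, Cairo=74, Ulaanbaatar=281, Beijing=292. Sum = 130 + 74 + 281 + 292 = 777.

777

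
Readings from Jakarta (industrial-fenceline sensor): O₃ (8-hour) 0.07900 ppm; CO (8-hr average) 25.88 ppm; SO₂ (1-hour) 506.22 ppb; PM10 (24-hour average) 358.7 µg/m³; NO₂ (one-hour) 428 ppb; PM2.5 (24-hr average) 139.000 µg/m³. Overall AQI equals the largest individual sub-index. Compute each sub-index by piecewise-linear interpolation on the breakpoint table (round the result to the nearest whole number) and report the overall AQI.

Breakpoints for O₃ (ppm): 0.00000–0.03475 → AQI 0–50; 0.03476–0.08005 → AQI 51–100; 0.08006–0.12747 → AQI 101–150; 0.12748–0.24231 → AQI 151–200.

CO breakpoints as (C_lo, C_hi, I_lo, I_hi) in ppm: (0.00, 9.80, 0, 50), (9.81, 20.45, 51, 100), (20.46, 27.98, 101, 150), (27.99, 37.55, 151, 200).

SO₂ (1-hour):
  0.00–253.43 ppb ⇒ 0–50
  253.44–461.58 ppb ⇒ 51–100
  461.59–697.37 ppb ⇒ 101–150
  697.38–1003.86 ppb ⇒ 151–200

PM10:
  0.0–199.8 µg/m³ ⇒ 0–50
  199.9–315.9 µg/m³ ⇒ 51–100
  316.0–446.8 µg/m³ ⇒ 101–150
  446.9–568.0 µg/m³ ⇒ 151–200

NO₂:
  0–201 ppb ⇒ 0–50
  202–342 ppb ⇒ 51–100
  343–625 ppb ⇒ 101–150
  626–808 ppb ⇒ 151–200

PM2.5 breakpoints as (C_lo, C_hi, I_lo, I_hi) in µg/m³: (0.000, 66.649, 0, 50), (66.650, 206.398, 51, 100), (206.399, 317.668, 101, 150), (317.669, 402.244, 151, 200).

O₃: row 0.03476–0.08005 (AQI 51–100). (100−51)·(0.07900−0.03476)/(0.08005−0.03476) + 51 = 49·0.04424/0.04529 + 51 ≈ 98.86 → 99.
CO: 25.88 ∈ [20.46, 27.98] ↔ index [101, 150].
101 + (25.88−20.46)·(150−101)/(27.98−20.46) = 101 + 5.42·49/7.52 ≈ 136.32, so AQI = 136.
SO₂: 506.22 lies in 461.59–697.37, so I_lo=101, I_hi=150, C_lo=461.59, C_hi=697.37.
(150−101)/(697.37−461.59) × (506.22−461.59) + 101 = 49/235.78 × 44.63 + 101 ≈ 110.28 → 110.
PM10 358.7: bracket 316.0–446.8 → index 101–150; slope 49/130.8, offset 42.7.
AQI = 101 + 49/130.8·42.7 ≈ 117.00 ⇒ 117.
NO₂ 428: bracket 343–625 → index 101–150; slope 49/282, offset 85.
AQI = 101 + 49/282·85 ≈ 115.77 ⇒ 116.
PM2.5: 139.000 lies in 66.650–206.398, so I_lo=51, I_hi=100, C_lo=66.650, C_hi=206.398.
(100−51)/(206.398−66.650) × (139.000−66.650) + 51 = 49/139.748 × 72.350 + 51 ≈ 76.37 → 76.
Sub-indices: O₃→99, CO→136, SO₂→110, PM10→117, NO₂→116, PM2.5→76. Overall AQI = max = 136; dominant pollutant is CO.

136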